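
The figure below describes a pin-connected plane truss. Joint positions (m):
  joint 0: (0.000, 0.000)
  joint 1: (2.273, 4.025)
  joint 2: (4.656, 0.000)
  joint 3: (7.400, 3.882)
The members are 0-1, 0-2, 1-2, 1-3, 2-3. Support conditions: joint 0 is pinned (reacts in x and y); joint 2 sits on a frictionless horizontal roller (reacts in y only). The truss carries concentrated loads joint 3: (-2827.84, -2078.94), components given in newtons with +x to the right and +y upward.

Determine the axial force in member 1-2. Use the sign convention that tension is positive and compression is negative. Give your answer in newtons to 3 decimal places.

1359.314

N=4 nodes, M=5 members, R=3 reactions → 2N=8, M+R=8
member 0 (0-1): L=4.6225, (cx,cy)=(0.4917,0.8707)
member 1 (0-2): L=4.6560, (cx,cy)=(1.0000,0.0000)
member 2 (1-2): L=4.6775, (cx,cy)=(0.5095,-0.8605)
member 3 (1-3): L=5.1290, (cx,cy)=(0.9996,-0.0279)
member 4 (2-3): L=4.7539, (cx,cy)=(0.5772,0.8166)
solve A·x = −loads:
  F[0-1] = -1300.6411 N (compression)
  F[0-2] = -2188.2766 N (compression)
  F[1-2] = +1359.3137 N (tension)
  F[1-3] = -1332.5927 N (compression)
  F[2-3] = -2591.3638 N (compression)
  Rx@0 = +2827.8400 N
  Ry@0 = +1132.5308 N
  Ry@2 = +946.4092 N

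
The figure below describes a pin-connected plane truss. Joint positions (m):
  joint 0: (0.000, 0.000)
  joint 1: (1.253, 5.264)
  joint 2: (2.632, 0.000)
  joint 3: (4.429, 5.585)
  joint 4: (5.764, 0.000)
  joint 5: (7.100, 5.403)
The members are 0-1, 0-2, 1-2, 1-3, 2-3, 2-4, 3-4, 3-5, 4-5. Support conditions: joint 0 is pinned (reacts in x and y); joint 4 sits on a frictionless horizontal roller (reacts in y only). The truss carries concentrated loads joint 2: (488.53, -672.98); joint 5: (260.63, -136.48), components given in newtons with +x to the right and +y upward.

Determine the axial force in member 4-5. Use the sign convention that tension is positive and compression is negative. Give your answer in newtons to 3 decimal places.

N=6 nodes, M=9 members, R=3 reactions → 2N=12, M+R=12
member 0 (0-1): L=5.4111, (cx,cy)=(0.2316,0.9728)
member 1 (0-2): L=2.6320, (cx,cy)=(1.0000,0.0000)
member 2 (1-2): L=5.4416, (cx,cy)=(0.2534,-0.9674)
member 3 (1-3): L=3.1922, (cx,cy)=(0.9949,0.1006)
member 4 (2-3): L=5.8670, (cx,cy)=(0.3063,0.9519)
member 5 (2-4): L=3.1320, (cx,cy)=(1.0000,0.0000)
member 6 (3-4): L=5.7423, (cx,cy)=(0.2325,-0.9726)
member 7 (3-5): L=2.6772, (cx,cy)=(0.9977,-0.0680)
member 8 (4-5): L=5.5657, (cx,cy)=(0.2400,0.9708)
solve A·x = −loads:
  F[0-1] = -92.2456 N (compression)
  F[0-2] = +770.5206 N (tension)
  F[1-2] = +88.1995 N (tension)
  F[1-3] = -43.9345 N (compression)
  F[2-3] = +617.3296 N (tension)
  F[2-4] = +115.2596 N (tension)
  F[3-4] = -619.9545 N (compression)
  F[3-5] = +290.1710 N (tension)
  F[4-5] = -120.2701 N (compression)
  Rx@0 = -749.1600 N
  Ry@0 = +89.7384 N
  Ry@4 = +719.7216 N

-120.270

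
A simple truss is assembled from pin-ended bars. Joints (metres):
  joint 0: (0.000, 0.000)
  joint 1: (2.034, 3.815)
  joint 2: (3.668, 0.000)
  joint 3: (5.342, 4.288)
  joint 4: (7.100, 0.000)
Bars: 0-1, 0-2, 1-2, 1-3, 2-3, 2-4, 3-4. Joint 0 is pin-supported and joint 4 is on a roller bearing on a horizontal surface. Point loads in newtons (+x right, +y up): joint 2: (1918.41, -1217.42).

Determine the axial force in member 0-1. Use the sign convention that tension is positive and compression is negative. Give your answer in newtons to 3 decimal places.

-666.892

N=5 nodes, M=7 members, R=3 reactions → 2N=10, M+R=10
member 0 (0-1): L=4.3234, (cx,cy)=(0.4705,0.8824)
member 1 (0-2): L=3.6680, (cx,cy)=(1.0000,0.0000)
member 2 (1-2): L=4.1502, (cx,cy)=(0.3937,-0.9192)
member 3 (1-3): L=3.3416, (cx,cy)=(0.9899,0.1415)
member 4 (2-3): L=4.6032, (cx,cy)=(0.3637,0.9315)
member 5 (2-4): L=3.4320, (cx,cy)=(1.0000,0.0000)
member 6 (3-4): L=4.6344, (cx,cy)=(0.3793,-0.9253)
solve A·x = −loads:
  F[0-1] = -666.8920 N (compression)
  F[0-2] = +2232.1615 N (tension)
  F[1-2] = +557.2514 N (tension)
  F[1-3] = -538.5727 N (compression)
  F[2-3] = +757.0082 N (tension)
  F[2-4] = +257.8550 N (tension)
  F[3-4] = -679.7490 N (compression)
  Rx@0 = -1918.4100 N
  Ry@0 = +588.4768 N
  Ry@4 = +628.9432 N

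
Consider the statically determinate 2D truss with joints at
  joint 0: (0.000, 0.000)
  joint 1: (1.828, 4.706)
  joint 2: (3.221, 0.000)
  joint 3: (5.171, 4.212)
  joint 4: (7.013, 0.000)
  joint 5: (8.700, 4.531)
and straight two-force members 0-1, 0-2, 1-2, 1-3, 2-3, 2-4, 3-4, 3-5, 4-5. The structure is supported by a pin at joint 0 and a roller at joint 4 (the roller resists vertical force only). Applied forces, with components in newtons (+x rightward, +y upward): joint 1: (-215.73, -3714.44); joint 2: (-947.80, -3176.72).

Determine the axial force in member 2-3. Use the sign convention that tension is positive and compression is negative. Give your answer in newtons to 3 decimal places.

2202.025

N=6 nodes, M=9 members, R=3 reactions → 2N=12, M+R=12
member 0 (0-1): L=5.0486, (cx,cy)=(0.3621,0.9321)
member 1 (0-2): L=3.2210, (cx,cy)=(1.0000,0.0000)
member 2 (1-2): L=4.9078, (cx,cy)=(0.2838,-0.9589)
member 3 (1-3): L=3.3793, (cx,cy)=(0.9893,-0.1462)
member 4 (2-3): L=4.6415, (cx,cy)=(0.4201,0.9075)
member 5 (2-4): L=3.7920, (cx,cy)=(1.0000,0.0000)
member 6 (3-4): L=4.5972, (cx,cy)=(0.4007,-0.9162)
member 7 (3-5): L=3.5434, (cx,cy)=(0.9959,0.0900)
member 8 (4-5): L=4.8349, (cx,cy)=(0.3489,0.9372)
solve A·x = −loads:
  F[0-1] = -4944.1689 N (compression)
  F[0-2] = +626.6695 N (tension)
  F[1-2] = +1228.9988 N (tension)
  F[1-3] = -1944.1839 N (compression)
  F[2-3] = +2202.0250 N (tension)
  F[2-4] = +998.1757 N (tension)
  F[3-4] = -2491.1924 N (compression)
  F[3-5] = +0.0000 N (tension)
  F[4-5] = -0.0000 N (compression)
  Rx@0 = +1163.5300 N
  Ry@0 = +4608.6866 N
  Ry@4 = +2282.4734 N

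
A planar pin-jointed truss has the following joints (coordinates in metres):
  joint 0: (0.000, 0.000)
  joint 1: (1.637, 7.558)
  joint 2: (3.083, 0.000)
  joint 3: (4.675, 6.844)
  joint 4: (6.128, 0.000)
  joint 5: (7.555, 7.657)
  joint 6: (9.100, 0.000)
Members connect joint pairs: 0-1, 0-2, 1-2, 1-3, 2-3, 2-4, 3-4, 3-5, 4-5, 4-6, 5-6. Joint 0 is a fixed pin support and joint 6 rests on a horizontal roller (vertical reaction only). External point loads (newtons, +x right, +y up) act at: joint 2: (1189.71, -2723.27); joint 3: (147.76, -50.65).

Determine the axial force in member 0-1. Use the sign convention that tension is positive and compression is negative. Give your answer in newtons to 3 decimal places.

-1753.897

N=7 nodes, M=11 members, R=3 reactions → 2N=14, M+R=14
member 0 (0-1): L=7.7332, (cx,cy)=(0.2117,0.9773)
member 1 (0-2): L=3.0830, (cx,cy)=(1.0000,0.0000)
member 2 (1-2): L=7.6951, (cx,cy)=(0.1879,-0.9822)
member 3 (1-3): L=3.1208, (cx,cy)=(0.9735,-0.2288)
member 4 (2-3): L=7.0267, (cx,cy)=(0.2266,0.9740)
member 5 (2-4): L=3.0450, (cx,cy)=(1.0000,0.0000)
member 6 (3-4): L=6.9965, (cx,cy)=(0.2077,-0.9782)
member 7 (3-5): L=2.9926, (cx,cy)=(0.9624,0.2717)
member 8 (4-5): L=7.7888, (cx,cy)=(0.1832,0.9831)
member 9 (4-6): L=2.9720, (cx,cy)=(1.0000,0.0000)
member 10 (5-6): L=7.8113, (cx,cy)=(0.1978,-0.9802)
solve A·x = −loads:
  F[0-1] = -1753.8971 N (compression)
  F[0-2] = +1708.7408 N (tension)
  F[1-2] = +1920.4323 N (tension)
  F[1-3] = -752.0921 N (compression)
  F[2-3] = +859.3960 N (tension)
  F[2-4] = +685.1956 N (tension)
  F[3-4] = -1208.6870 N (compression)
  F[3-5] = -451.1507 N (compression)
  F[4-5] = +1202.6925 N (tension)
  F[4-6] = +213.8361 N (tension)
  F[5-6] = -1081.1275 N (compression)
  Rx@0 = -1337.4700 N
  Ry@0 = +1714.1508 N
  Ry@6 = +1059.7692 N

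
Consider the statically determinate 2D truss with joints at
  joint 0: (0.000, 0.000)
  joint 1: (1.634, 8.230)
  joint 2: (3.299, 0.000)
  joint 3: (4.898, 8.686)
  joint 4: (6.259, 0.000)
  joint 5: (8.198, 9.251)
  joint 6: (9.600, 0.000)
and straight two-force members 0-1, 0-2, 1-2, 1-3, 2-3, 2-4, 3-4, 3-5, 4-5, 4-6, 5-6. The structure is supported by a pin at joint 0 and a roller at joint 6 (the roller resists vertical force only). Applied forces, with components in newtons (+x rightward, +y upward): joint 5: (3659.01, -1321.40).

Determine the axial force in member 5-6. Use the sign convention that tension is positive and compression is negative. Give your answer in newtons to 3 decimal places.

N=7 nodes, M=11 members, R=3 reactions → 2N=14, M+R=14
member 0 (0-1): L=8.3906, (cx,cy)=(0.1947,0.9809)
member 1 (0-2): L=3.2990, (cx,cy)=(1.0000,0.0000)
member 2 (1-2): L=8.3967, (cx,cy)=(0.1983,-0.9801)
member 3 (1-3): L=3.2957, (cx,cy)=(0.9904,0.1384)
member 4 (2-3): L=8.8320, (cx,cy)=(0.1810,0.9835)
member 5 (2-4): L=2.9600, (cx,cy)=(1.0000,0.0000)
member 6 (3-4): L=8.7920, (cx,cy)=(0.1548,-0.9879)
member 7 (3-5): L=3.3480, (cx,cy)=(0.9857,0.1688)
member 8 (4-5): L=9.4520, (cx,cy)=(0.2051,0.9787)
member 9 (4-6): L=3.3410, (cx,cy)=(1.0000,0.0000)
member 10 (5-6): L=9.3566, (cx,cy)=(0.1498,-0.9887)
solve A·x = −loads:
  F[0-1] = +3398.0672 N (tension)
  F[0-2] = +2997.2677 N (tension)
  F[1-2] = -3215.3348 N (compression)
  F[1-3] = +1311.9341 N (tension)
  F[2-3] = +3204.4436 N (tension)
  F[2-4] = +1779.5391 N (tension)
  F[3-4] = -2968.3313 N (compression)
  F[3-5] = +2373.0033 N (tension)
  F[4-5] = +2996.2741 N (tension)
  F[4-6] = +705.3814 N (tension)
  F[5-6] = -4707.5575 N (compression)
  Rx@0 = -3659.0100 N
  Ry@0 = -3333.0103 N
  Ry@6 = +4654.4103 N

-4707.558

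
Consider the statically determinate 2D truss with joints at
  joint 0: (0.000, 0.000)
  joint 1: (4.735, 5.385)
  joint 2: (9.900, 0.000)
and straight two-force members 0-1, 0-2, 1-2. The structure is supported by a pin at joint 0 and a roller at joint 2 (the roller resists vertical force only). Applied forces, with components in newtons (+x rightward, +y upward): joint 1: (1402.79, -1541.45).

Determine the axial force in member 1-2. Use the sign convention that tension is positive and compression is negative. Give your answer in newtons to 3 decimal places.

-2078.830

N=3 nodes, M=3 members, R=3 reactions → 2N=6, M+R=6
member 0 (0-1): L=7.1707, (cx,cy)=(0.6603,0.7510)
member 1 (0-2): L=9.9000, (cx,cy)=(1.0000,0.0000)
member 2 (1-2): L=7.4616, (cx,cy)=(0.6922,-0.7217)
solve A·x = −loads:
  F[0-1] = -54.8196 N (compression)
  F[0-2] = +1438.9890 N (tension)
  F[1-2] = -2078.8301 N (compression)
  Rx@0 = -1402.7900 N
  Ry@0 = +41.1682 N
  Ry@2 = +1500.2818 N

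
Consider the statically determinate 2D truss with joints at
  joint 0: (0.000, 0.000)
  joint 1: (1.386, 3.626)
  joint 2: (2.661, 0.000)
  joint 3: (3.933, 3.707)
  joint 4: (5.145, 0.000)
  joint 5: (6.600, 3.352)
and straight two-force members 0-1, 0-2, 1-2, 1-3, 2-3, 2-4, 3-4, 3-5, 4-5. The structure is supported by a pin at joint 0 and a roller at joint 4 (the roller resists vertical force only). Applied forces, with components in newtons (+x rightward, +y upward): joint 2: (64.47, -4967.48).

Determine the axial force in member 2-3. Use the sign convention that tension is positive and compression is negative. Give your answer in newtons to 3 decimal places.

2774.750

N=6 nodes, M=9 members, R=3 reactions → 2N=12, M+R=12
member 0 (0-1): L=3.8819, (cx,cy)=(0.3570,0.9341)
member 1 (0-2): L=2.6610, (cx,cy)=(1.0000,0.0000)
member 2 (1-2): L=3.8436, (cx,cy)=(0.3317,-0.9434)
member 3 (1-3): L=2.5483, (cx,cy)=(0.9995,0.0318)
member 4 (2-3): L=3.9192, (cx,cy)=(0.3246,0.9459)
member 5 (2-4): L=2.4840, (cx,cy)=(1.0000,0.0000)
member 6 (3-4): L=3.9001, (cx,cy)=(0.3108,-0.9505)
member 7 (3-5): L=2.6905, (cx,cy)=(0.9913,-0.1319)
member 8 (4-5): L=3.6542, (cx,cy)=(0.3982,0.9173)
solve A·x = −loads:
  F[0-1] = -2567.5264 N (compression)
  F[0-2] = +981.1922 N (tension)
  F[1-2] = +2483.5624 N (tension)
  F[1-3] = -1741.4435 N (compression)
  F[2-3] = +2774.7500 N (tension)
  F[2-4] = +839.9930 N (tension)
  F[3-4] = -2703.0182 N (compression)
  F[3-5] = +0.0000 N (tension)
  F[4-5] = -0.0000 N (compression)
  Rx@0 = -64.4700 N
  Ry@0 = +2398.2936 N
  Ry@4 = +2569.1864 N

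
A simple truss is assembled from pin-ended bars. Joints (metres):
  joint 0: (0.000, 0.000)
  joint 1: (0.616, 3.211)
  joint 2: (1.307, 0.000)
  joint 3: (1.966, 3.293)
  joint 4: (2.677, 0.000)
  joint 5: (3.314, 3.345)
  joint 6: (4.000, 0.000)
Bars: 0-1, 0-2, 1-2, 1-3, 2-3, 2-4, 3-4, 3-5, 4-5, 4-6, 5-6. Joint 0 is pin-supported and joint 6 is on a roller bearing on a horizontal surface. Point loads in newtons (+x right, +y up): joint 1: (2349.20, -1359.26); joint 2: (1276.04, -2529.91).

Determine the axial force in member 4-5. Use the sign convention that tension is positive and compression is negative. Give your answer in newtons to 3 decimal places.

N=7 nodes, M=11 members, R=3 reactions → 2N=14, M+R=14
member 0 (0-1): L=3.2696, (cx,cy)=(0.1884,0.9821)
member 1 (0-2): L=1.3070, (cx,cy)=(1.0000,0.0000)
member 2 (1-2): L=3.2845, (cx,cy)=(0.2104,-0.9776)
member 3 (1-3): L=1.3525, (cx,cy)=(0.9982,0.0606)
member 4 (2-3): L=3.3583, (cx,cy)=(0.1962,0.9806)
member 5 (2-4): L=1.3700, (cx,cy)=(1.0000,0.0000)
member 6 (3-4): L=3.3689, (cx,cy)=(0.2110,-0.9775)
member 7 (3-5): L=1.3490, (cx,cy)=(0.9993,0.0385)
member 8 (4-5): L=3.4051, (cx,cy)=(0.1871,0.9823)
member 9 (4-6): L=1.3230, (cx,cy)=(1.0000,0.0000)
member 10 (5-6): L=3.4146, (cx,cy)=(0.2009,-0.9796)
solve A·x = −loads:
  F[0-1] = -985.0158 N (compression)
  F[0-2] = +3810.8219 N (tension)
  F[1-2] = -551.1410 N (compression)
  F[1-3] = -2423.2900 N (compression)
  F[2-3] = +3129.5618 N (tension)
  F[2-4] = +1804.7160 N (tension)
  F[3-4] = -3035.0665 N (compression)
  F[3-5] = -1165.0335 N (compression)
  F[4-5] = +3020.0175 N (tension)
  F[4-6] = +599.2081 N (tension)
  F[5-6] = -2982.6051 N (compression)
  Rx@0 = -3625.2400 N
  Ry@0 = +967.3756 N
  Ry@6 = +2921.7944 N

3020.018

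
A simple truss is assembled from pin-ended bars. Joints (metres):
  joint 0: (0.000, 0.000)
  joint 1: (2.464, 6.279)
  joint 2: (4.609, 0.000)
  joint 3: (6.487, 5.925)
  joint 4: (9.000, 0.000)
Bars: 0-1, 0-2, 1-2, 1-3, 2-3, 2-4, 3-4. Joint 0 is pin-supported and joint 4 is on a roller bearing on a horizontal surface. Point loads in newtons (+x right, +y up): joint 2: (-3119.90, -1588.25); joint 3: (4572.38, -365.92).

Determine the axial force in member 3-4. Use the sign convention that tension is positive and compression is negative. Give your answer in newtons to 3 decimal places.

N=5 nodes, M=7 members, R=3 reactions → 2N=10, M+R=10
member 0 (0-1): L=6.7452, (cx,cy)=(0.3653,0.9309)
member 1 (0-2): L=4.6090, (cx,cy)=(1.0000,0.0000)
member 2 (1-2): L=6.6353, (cx,cy)=(0.3233,-0.9463)
member 3 (1-3): L=4.0385, (cx,cy)=(0.9962,-0.0877)
member 4 (2-3): L=6.2155, (cx,cy)=(0.3021,0.9533)
member 5 (2-4): L=4.3910, (cx,cy)=(1.0000,0.0000)
member 6 (3-4): L=6.4359, (cx,cy)=(0.3905,-0.9206)
solve A·x = −loads:
  F[0-1] = +2291.4493 N (tension)
  F[0-2] = +615.4155 N (tension)
  F[1-2] = -2404.2276 N (compression)
  F[1-3] = +1620.5222 N (tension)
  F[2-3] = +4052.8086 N (tension)
  F[2-4] = +1733.5491 N (tension)
  F[3-4] = -4439.6923 N (compression)
  Rx@0 = -1452.4800 N
  Ry@0 = -2133.0876 N
  Ry@4 = +4087.2576 N

-4439.692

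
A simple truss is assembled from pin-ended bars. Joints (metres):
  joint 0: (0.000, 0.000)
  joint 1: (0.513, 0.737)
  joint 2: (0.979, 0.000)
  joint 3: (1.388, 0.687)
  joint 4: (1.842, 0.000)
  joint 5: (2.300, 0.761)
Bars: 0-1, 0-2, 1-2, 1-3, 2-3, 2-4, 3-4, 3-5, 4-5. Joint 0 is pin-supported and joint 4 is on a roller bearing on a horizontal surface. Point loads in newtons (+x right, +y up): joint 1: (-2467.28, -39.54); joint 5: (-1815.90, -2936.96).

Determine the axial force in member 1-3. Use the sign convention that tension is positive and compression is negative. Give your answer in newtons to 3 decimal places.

N=6 nodes, M=9 members, R=3 reactions → 2N=12, M+R=12
member 0 (0-1): L=0.8980, (cx,cy)=(0.5713,0.8207)
member 1 (0-2): L=0.9790, (cx,cy)=(1.0000,0.0000)
member 2 (1-2): L=0.8720, (cx,cy)=(0.5344,-0.8452)
member 3 (1-3): L=0.8764, (cx,cy)=(0.9984,-0.0570)
member 4 (2-3): L=0.7995, (cx,cy)=(0.5115,0.8593)
member 5 (2-4): L=0.8630, (cx,cy)=(1.0000,0.0000)
member 6 (3-4): L=0.8235, (cx,cy)=(0.5513,-0.8343)
member 7 (3-5): L=0.9150, (cx,cy)=(0.9967,0.0809)
member 8 (4-5): L=0.8882, (cx,cy)=(0.5157,0.8568)
solve A·x = −loads:
  F[0-1] = -1261.8652 N (compression)
  F[0-2] = -3562.2854 N (compression)
  F[1-2] = +1100.2359 N (tension)
  F[1-3] = +1160.2822 N (tension)
  F[2-3] = -1082.2617 N (compression)
  F[2-4] = -2420.6617 N (compression)
  F[3-4] = +1189.0523 N (tension)
  F[3-5] = -50.9687 N (compression)
  F[4-5] = -3423.0265 N (compression)
  Rx@0 = +4283.1800 N
  Ry@0 = +1035.6711 N
  Ry@4 = +1940.8289 N

1160.282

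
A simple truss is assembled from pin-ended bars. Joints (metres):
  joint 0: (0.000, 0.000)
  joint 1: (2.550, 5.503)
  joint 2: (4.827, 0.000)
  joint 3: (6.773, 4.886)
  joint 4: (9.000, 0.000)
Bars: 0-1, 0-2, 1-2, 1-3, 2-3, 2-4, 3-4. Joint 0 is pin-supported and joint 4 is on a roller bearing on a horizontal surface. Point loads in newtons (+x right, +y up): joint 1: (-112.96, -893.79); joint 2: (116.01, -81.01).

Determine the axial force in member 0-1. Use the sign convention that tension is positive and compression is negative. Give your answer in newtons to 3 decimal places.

N=5 nodes, M=7 members, R=3 reactions → 2N=10, M+R=10
member 0 (0-1): L=6.0651, (cx,cy)=(0.4204,0.9073)
member 1 (0-2): L=4.8270, (cx,cy)=(1.0000,0.0000)
member 2 (1-2): L=5.9555, (cx,cy)=(0.3823,-0.9240)
member 3 (1-3): L=4.2678, (cx,cy)=(0.9895,-0.1446)
member 4 (2-3): L=5.2593, (cx,cy)=(0.3700,0.9290)
member 5 (2-4): L=4.1730, (cx,cy)=(1.0000,0.0000)
member 6 (3-4): L=5.3696, (cx,cy)=(0.4147,-0.9099)
solve A·x = −loads:
  F[0-1] = -823.5009 N (compression)
  F[0-2] = +349.2809 N (tension)
  F[1-2] = -129.6165 N (compression)
  F[1-3] = -185.6642 N (compression)
  F[2-3] = +216.1173 N (tension)
  F[2-4] = +103.7474 N (tension)
  F[3-4] = -250.1488 N (compression)
  Rx@0 = -3.0500 N
  Ry@0 = +747.1799 N
  Ry@4 = +227.6201 N

-823.501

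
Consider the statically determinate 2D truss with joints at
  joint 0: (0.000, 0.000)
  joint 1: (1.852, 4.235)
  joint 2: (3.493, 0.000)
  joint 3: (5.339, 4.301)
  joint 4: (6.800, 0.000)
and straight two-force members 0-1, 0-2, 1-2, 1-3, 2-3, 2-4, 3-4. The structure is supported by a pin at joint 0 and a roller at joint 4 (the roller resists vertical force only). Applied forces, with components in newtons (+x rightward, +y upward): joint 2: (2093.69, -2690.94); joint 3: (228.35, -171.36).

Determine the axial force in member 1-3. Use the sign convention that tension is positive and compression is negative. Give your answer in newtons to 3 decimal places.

-983.585

N=5 nodes, M=7 members, R=3 reactions → 2N=10, M+R=10
member 0 (0-1): L=4.6222, (cx,cy)=(0.4007,0.9162)
member 1 (0-2): L=3.4930, (cx,cy)=(1.0000,0.0000)
member 2 (1-2): L=4.5418, (cx,cy)=(0.3613,-0.9324)
member 3 (1-3): L=3.4876, (cx,cy)=(0.9998,0.0189)
member 4 (2-3): L=4.6804, (cx,cy)=(0.3944,0.9189)
member 5 (2-4): L=3.3070, (cx,cy)=(1.0000,0.0000)
member 6 (3-4): L=4.5424, (cx,cy)=(0.3216,-0.9469)
solve A·x = −loads:
  F[0-1] = -1310.8760 N (compression)
  F[0-2] = +2847.2704 N (tension)
  F[1-2] = +1268.1053 N (tension)
  F[1-3] = -983.5845 N (compression)
  F[2-3] = +1641.5745 N (tension)
  F[2-4] = +564.3063 N (tension)
  F[3-4] = -1754.4749 N (compression)
  Rx@0 = -2322.0400 N
  Ry@0 = +1201.0533 N
  Ry@4 = +1661.2467 N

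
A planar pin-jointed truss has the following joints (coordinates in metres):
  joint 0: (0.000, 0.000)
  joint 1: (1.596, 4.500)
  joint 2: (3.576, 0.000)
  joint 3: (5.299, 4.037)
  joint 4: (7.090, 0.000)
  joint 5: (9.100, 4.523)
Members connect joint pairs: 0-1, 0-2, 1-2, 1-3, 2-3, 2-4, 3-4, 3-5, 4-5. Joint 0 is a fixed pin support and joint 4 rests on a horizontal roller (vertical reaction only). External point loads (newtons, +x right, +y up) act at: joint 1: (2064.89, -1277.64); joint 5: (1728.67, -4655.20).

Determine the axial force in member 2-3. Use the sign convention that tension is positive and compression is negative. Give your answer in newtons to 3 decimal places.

4469.014

N=6 nodes, M=9 members, R=3 reactions → 2N=12, M+R=12
member 0 (0-1): L=4.7746, (cx,cy)=(0.3343,0.9425)
member 1 (0-2): L=3.5760, (cx,cy)=(1.0000,0.0000)
member 2 (1-2): L=4.9163, (cx,cy)=(0.4027,-0.9153)
member 3 (1-3): L=3.7318, (cx,cy)=(0.9923,-0.1241)
member 4 (2-3): L=4.3893, (cx,cy)=(0.3925,0.9197)
member 5 (2-4): L=3.5140, (cx,cy)=(1.0000,0.0000)
member 6 (3-4): L=4.4165, (cx,cy)=(0.4055,-0.9141)
member 7 (3-5): L=3.8319, (cx,cy)=(0.9919,0.1268)
member 8 (4-5): L=4.9495, (cx,cy)=(0.4061,0.9138)
solve A·x = −loads:
  F[0-1] = +2910.4861 N (tension)
  F[0-2] = +2820.6840 N (tension)
  F[1-2] = -4490.5856 N (compression)
  F[1-3] = +722.0974 N (tension)
  F[2-3] = +4469.0139 N (tension)
  F[2-4] = -742.1331 N (compression)
  F[3-4] = -3835.4523 N (compression)
  F[3-5] = +4058.9683 N (tension)
  F[4-5] = -5657.5110 N (compression)
  Rx@0 = -3793.5600 N
  Ry@0 = -2743.0715 N
  Ry@4 = +8675.9115 N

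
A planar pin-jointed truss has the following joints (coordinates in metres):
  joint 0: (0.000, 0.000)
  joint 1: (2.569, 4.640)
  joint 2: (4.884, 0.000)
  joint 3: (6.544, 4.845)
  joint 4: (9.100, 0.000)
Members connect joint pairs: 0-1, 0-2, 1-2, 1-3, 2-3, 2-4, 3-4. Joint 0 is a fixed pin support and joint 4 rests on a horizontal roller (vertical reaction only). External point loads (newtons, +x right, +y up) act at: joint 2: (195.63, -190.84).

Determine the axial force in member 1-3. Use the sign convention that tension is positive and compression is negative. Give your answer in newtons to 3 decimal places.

N=5 nodes, M=7 members, R=3 reactions → 2N=10, M+R=10
member 0 (0-1): L=5.3037, (cx,cy)=(0.4844,0.8749)
member 1 (0-2): L=4.8840, (cx,cy)=(1.0000,0.0000)
member 2 (1-2): L=5.1854, (cx,cy)=(0.4464,-0.8948)
member 3 (1-3): L=3.9803, (cx,cy)=(0.9987,0.0515)
member 4 (2-3): L=5.1215, (cx,cy)=(0.3241,0.9460)
member 5 (2-4): L=4.2160, (cx,cy)=(1.0000,0.0000)
member 6 (3-4): L=5.4779, (cx,cy)=(0.4666,-0.8845)
solve A·x = −loads:
  F[0-1] = -101.0626 N (compression)
  F[0-2] = +244.5825 N (tension)
  F[1-2] = +93.5798 N (tension)
  F[1-3] = -90.8510 N (compression)
  F[2-3] = +113.2157 N (tension)
  F[2-4] = +54.0345 N (tension)
  F[3-4] = -115.8037 N (compression)
  Rx@0 = -195.6300 N
  Ry@0 = +88.4155 N
  Ry@4 = +102.4245 N

-90.851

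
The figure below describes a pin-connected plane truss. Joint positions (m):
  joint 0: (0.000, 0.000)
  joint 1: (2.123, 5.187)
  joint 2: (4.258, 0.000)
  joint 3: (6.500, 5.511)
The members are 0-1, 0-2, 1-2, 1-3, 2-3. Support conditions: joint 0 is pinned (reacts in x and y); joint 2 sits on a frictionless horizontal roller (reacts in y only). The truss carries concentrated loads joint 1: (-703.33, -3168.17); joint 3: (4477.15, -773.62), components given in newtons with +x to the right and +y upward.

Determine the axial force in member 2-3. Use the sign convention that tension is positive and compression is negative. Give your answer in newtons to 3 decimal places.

N=4 nodes, M=5 members, R=3 reactions → 2N=8, M+R=8
member 0 (0-1): L=5.6046, (cx,cy)=(0.3788,0.9255)
member 1 (0-2): L=4.2580, (cx,cy)=(1.0000,0.0000)
member 2 (1-2): L=5.6092, (cx,cy)=(0.3806,-0.9247)
member 3 (1-3): L=4.3890, (cx,cy)=(0.9973,0.0738)
member 4 (2-3): L=5.9496, (cx,cy)=(0.3768,0.9263)
solve A·x = −loads:
  F[0-1] = +4059.1296 N (tension)
  F[0-2] = +2236.2516 N (tension)
  F[1-2] = -7092.9862 N (compression)
  F[1-3] = +4954.1786 N (tension)
  F[2-3] = -1230.0193 N (compression)
  Rx@0 = -3773.8200 N
  Ry@0 = -3756.6496 N
  Ry@2 = +7698.4396 N

-1230.019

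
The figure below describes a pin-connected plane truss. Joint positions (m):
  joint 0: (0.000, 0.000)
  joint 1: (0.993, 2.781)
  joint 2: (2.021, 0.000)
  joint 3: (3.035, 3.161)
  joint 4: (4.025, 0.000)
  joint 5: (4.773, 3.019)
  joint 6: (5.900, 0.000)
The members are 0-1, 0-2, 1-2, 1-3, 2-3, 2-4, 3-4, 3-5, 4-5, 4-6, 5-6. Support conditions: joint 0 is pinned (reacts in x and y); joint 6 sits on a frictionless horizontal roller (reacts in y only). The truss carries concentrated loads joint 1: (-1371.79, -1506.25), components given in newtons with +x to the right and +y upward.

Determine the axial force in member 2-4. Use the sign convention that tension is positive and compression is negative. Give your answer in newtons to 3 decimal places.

N=7 nodes, M=11 members, R=3 reactions → 2N=14, M+R=14
member 0 (0-1): L=2.9530, (cx,cy)=(0.3363,0.9418)
member 1 (0-2): L=2.0210, (cx,cy)=(1.0000,0.0000)
member 2 (1-2): L=2.9649, (cx,cy)=(0.3467,-0.9380)
member 3 (1-3): L=2.0771, (cx,cy)=(0.9831,0.1830)
member 4 (2-3): L=3.3197, (cx,cy)=(0.3055,0.9522)
member 5 (2-4): L=2.0040, (cx,cy)=(1.0000,0.0000)
member 6 (3-4): L=3.3124, (cx,cy)=(0.2989,-0.9543)
member 7 (3-5): L=1.7438, (cx,cy)=(0.9967,-0.0814)
member 8 (4-5): L=3.1103, (cx,cy)=(0.2405,0.9707)
member 9 (4-6): L=1.8750, (cx,cy)=(1.0000,0.0000)
member 10 (5-6): L=3.2225, (cx,cy)=(0.3497,-0.9369)
solve A·x = −loads:
  F[0-1] = -2016.7898 N (compression)
  F[0-2] = -693.6000 N (compression)
  F[1-2] = +520.8681 N (tension)
  F[1-3] = +521.8111 N (tension)
  F[2-3] = -513.0794 N (compression)
  F[2-4] = -356.2822 N (compression)
  F[3-4] = +391.4326 N (tension)
  F[3-5] = +240.0895 N (tension)
  F[4-5] = -384.8354 N (compression)
  F[4-6] = -146.7421 N (compression)
  F[5-6] = +419.5884 N (tension)
  Rx@0 = +1371.7900 N
  Ry@0 = +1899.3418 N
  Ry@6 = -393.0918 N

-356.282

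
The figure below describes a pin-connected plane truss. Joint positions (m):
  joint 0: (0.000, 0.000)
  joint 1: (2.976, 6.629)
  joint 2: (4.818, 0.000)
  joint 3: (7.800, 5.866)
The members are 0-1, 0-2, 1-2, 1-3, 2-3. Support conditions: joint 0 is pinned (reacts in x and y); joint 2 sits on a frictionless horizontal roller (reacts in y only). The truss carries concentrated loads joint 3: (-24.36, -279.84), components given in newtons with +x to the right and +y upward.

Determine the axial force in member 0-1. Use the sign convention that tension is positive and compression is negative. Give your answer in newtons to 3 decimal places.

N=4 nodes, M=5 members, R=3 reactions → 2N=8, M+R=8
member 0 (0-1): L=7.2664, (cx,cy)=(0.4096,0.9123)
member 1 (0-2): L=4.8180, (cx,cy)=(1.0000,0.0000)
member 2 (1-2): L=6.8802, (cx,cy)=(0.2677,-0.9635)
member 3 (1-3): L=4.8840, (cx,cy)=(0.9877,-0.1562)
member 4 (2-3): L=6.5804, (cx,cy)=(0.4532,0.8914)
solve A·x = −loads:
  F[0-1] = +157.3439 N (tension)
  F[0-2] = -88.8014 N (compression)
  F[1-2] = -166.8946 N (compression)
  F[1-3] = +110.4800 N (tension)
  F[2-3] = -294.5610 N (compression)
  Rx@0 = +24.3600 N
  Ry@0 = -143.5424 N
  Ry@2 = +423.3824 N

157.344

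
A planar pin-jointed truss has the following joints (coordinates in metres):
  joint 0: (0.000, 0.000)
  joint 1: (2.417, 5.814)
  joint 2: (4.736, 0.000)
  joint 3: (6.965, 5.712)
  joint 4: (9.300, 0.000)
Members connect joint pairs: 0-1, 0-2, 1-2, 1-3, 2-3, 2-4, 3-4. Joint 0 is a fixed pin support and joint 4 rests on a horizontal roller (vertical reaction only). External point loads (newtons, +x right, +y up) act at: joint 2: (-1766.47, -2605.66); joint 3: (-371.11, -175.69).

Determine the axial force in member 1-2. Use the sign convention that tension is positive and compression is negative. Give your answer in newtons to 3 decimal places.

1700.365

N=5 nodes, M=7 members, R=3 reactions → 2N=10, M+R=10
member 0 (0-1): L=6.2964, (cx,cy)=(0.3839,0.9234)
member 1 (0-2): L=4.7360, (cx,cy)=(1.0000,0.0000)
member 2 (1-2): L=6.2594, (cx,cy)=(0.3705,-0.9288)
member 3 (1-3): L=4.5491, (cx,cy)=(0.9997,-0.0224)
member 4 (2-3): L=6.1315, (cx,cy)=(0.3635,0.9316)
member 5 (2-4): L=4.5640, (cx,cy)=(1.0000,0.0000)
member 6 (3-4): L=6.1708, (cx,cy)=(0.3784,-0.9256)
solve A·x = −loads:
  F[0-1] = -1679.4474 N (compression)
  F[0-2] = -1492.8889 N (compression)
  F[1-2] = +1700.3647 N (tension)
  F[1-3] = -1274.9653 N (compression)
  F[2-3] = +1101.6678 N (tension)
  F[2-4] = +503.0431 N (tension)
  F[3-4] = -1329.4195 N (compression)
  Rx@0 = +2137.5800 N
  Ry@0 = +1550.7794 N
  Ry@4 = +1230.5706 N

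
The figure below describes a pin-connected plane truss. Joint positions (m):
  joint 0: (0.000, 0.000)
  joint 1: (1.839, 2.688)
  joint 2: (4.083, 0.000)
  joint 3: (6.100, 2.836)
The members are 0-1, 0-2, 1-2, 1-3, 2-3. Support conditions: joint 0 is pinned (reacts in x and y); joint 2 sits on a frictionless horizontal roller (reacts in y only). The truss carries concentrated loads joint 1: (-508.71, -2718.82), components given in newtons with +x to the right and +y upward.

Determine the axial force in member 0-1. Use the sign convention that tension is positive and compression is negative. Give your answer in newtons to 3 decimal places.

-2216.273

N=4 nodes, M=5 members, R=3 reactions → 2N=8, M+R=8
member 0 (0-1): L=3.2569, (cx,cy)=(0.5647,0.8253)
member 1 (0-2): L=4.0830, (cx,cy)=(1.0000,0.0000)
member 2 (1-2): L=3.5016, (cx,cy)=(0.6409,-0.7677)
member 3 (1-3): L=4.2636, (cx,cy)=(0.9994,0.0347)
member 4 (2-3): L=3.4801, (cx,cy)=(0.5796,0.8149)
solve A·x = −loads:
  F[0-1] = -2216.2729 N (compression)
  F[0-2] = +742.7104 N (tension)
  F[1-2] = -1158.9308 N (compression)
  F[1-3] = -0.0000 N (compression)
  F[2-3] = +0.0000 N (tension)
  Rx@0 = +508.7100 N
  Ry@0 = +1829.1561 N
  Ry@2 = +889.6639 N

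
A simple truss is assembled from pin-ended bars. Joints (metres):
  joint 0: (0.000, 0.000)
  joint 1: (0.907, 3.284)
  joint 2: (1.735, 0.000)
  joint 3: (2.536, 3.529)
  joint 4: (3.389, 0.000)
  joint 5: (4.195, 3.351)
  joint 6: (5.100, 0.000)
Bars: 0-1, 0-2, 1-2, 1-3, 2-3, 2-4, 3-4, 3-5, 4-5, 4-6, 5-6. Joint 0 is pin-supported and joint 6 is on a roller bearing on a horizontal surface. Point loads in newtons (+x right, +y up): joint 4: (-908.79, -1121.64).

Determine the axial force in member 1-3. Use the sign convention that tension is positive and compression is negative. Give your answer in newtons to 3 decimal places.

N=7 nodes, M=11 members, R=3 reactions → 2N=14, M+R=14
member 0 (0-1): L=3.4069, (cx,cy)=(0.2662,0.9639)
member 1 (0-2): L=1.7350, (cx,cy)=(1.0000,0.0000)
member 2 (1-2): L=3.3868, (cx,cy)=(0.2445,-0.9697)
member 3 (1-3): L=1.6473, (cx,cy)=(0.9889,0.1487)
member 4 (2-3): L=3.6188, (cx,cy)=(0.2213,0.9752)
member 5 (2-4): L=1.6540, (cx,cy)=(1.0000,0.0000)
member 6 (3-4): L=3.6306, (cx,cy)=(0.2349,-0.9720)
member 7 (3-5): L=1.6685, (cx,cy)=(0.9943,-0.1067)
member 8 (4-5): L=3.4466, (cx,cy)=(0.2339,0.9723)
member 9 (4-6): L=1.7110, (cx,cy)=(1.0000,0.0000)
member 10 (5-6): L=3.4711, (cx,cy)=(0.2607,-0.9654)
solve A·x = −loads:
  F[0-1] = -390.3875 N (compression)
  F[0-2] = -804.8608 N (compression)
  F[1-2] = +358.3663 N (tension)
  F[1-3] = -193.6969 N (compression)
  F[2-3] = -356.3301 N (compression)
  F[2-4] = -638.3749 N (compression)
  F[3-4] = +428.0871 N (tension)
  F[3-5] = -373.1216 N (compression)
  F[4-5] = +725.6572 N (tension)
  F[4-6] = +201.2932 N (tension)
  F[5-6] = -772.0439 N (compression)
  Rx@0 = +908.7900 N
  Ry@0 = +376.2992 N
  Ry@6 = +745.3408 N

-193.697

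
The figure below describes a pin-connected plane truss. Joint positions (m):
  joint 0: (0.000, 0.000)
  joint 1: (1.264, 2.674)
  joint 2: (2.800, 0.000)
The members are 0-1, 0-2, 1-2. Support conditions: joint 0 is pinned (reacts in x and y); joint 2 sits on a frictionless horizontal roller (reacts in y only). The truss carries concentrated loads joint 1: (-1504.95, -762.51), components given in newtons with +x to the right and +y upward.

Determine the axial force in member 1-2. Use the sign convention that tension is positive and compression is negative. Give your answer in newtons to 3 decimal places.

N=3 nodes, M=3 members, R=3 reactions → 2N=6, M+R=6
member 0 (0-1): L=2.9577, (cx,cy)=(0.4274,0.9041)
member 1 (0-2): L=2.8000, (cx,cy)=(1.0000,0.0000)
member 2 (1-2): L=3.0838, (cx,cy)=(0.4981,-0.8671)
solve A·x = −loads:
  F[0-1] = -2052.3790 N (compression)
  F[0-2] = -627.8463 N (compression)
  F[1-2] = +1260.4993 N (tension)
  Rx@0 = +1504.9500 N
  Ry@0 = +1855.5185 N
  Ry@2 = -1093.0085 N

1260.499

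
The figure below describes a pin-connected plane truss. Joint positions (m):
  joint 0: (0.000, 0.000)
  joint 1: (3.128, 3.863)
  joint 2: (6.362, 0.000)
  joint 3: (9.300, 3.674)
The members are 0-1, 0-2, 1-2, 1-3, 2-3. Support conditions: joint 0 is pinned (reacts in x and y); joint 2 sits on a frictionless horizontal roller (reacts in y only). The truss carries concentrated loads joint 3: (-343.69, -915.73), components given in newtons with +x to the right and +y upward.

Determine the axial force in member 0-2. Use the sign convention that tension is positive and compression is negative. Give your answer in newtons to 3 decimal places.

-525.402

N=4 nodes, M=5 members, R=3 reactions → 2N=8, M+R=8
member 0 (0-1): L=4.9706, (cx,cy)=(0.6293,0.7772)
member 1 (0-2): L=6.3620, (cx,cy)=(1.0000,0.0000)
member 2 (1-2): L=5.0380, (cx,cy)=(0.6419,-0.7668)
member 3 (1-3): L=6.1749, (cx,cy)=(0.9995,-0.0306)
member 4 (2-3): L=4.7043, (cx,cy)=(0.6245,0.7810)
solve A·x = −loads:
  F[0-1] = +288.7548 N (tension)
  F[0-2] = -525.4024 N (compression)
  F[1-2] = -307.8172 N (compression)
  F[1-3] = +379.4843 N (tension)
  F[2-3] = -1157.6474 N (compression)
  Rx@0 = +343.6900 N
  Ry@0 = -224.4102 N
  Ry@2 = +1140.1402 N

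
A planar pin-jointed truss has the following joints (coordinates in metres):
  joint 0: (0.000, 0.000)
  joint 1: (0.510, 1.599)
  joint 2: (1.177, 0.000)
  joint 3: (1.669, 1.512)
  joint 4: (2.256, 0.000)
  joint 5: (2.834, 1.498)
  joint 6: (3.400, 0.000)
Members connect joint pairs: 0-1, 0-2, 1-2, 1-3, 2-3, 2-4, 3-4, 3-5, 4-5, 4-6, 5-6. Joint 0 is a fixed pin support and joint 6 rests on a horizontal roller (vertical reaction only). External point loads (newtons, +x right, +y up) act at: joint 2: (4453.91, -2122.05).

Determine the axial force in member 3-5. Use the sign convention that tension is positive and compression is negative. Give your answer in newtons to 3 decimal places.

-558.457

N=7 nodes, M=11 members, R=3 reactions → 2N=14, M+R=14
member 0 (0-1): L=1.6784, (cx,cy)=(0.3039,0.9527)
member 1 (0-2): L=1.1770, (cx,cy)=(1.0000,0.0000)
member 2 (1-2): L=1.7325, (cx,cy)=(0.3850,-0.9229)
member 3 (1-3): L=1.1623, (cx,cy)=(0.9972,-0.0749)
member 4 (2-3): L=1.5900, (cx,cy)=(0.3094,0.9509)
member 5 (2-4): L=1.0790, (cx,cy)=(1.0000,0.0000)
member 6 (3-4): L=1.6219, (cx,cy)=(0.3619,-0.9322)
member 7 (3-5): L=1.1651, (cx,cy)=(0.9999,-0.0120)
member 8 (4-5): L=1.6056, (cx,cy)=(0.3600,0.9330)
member 9 (4-6): L=1.1440, (cx,cy)=(1.0000,0.0000)
member 10 (5-6): L=1.6014, (cx,cy)=(0.3534,-0.9355)
solve A·x = −loads:
  F[0-1] = -1456.3088 N (compression)
  F[0-2] = +4896.4351 N (tension)
  F[1-2] = +1589.0665 N (tension)
  F[1-3] = -1057.2567 N (compression)
  F[2-3] = +689.2921 N (tension)
  F[2-4] = +841.0047 N (tension)
  F[3-4] = -780.8230 N (compression)
  F[3-5] = -558.4569 N (compression)
  F[4-5] = +780.1978 N (tension)
  F[4-6] = +277.5606 N (tension)
  F[5-6] = -785.2914 N (compression)
  Rx@0 = -4453.9100 N
  Ry@0 = +1387.4462 N
  Ry@6 = +734.6038 N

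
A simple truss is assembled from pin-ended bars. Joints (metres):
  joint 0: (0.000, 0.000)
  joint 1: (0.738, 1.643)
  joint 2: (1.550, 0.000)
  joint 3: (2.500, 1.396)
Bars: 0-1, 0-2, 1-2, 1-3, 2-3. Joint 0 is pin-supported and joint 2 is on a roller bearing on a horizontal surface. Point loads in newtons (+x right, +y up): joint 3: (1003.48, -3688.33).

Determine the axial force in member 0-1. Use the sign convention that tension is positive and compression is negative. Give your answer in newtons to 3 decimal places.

3468.935

N=4 nodes, M=5 members, R=3 reactions → 2N=8, M+R=8
member 0 (0-1): L=1.8011, (cx,cy)=(0.4097,0.9122)
member 1 (0-2): L=1.5500, (cx,cy)=(1.0000,0.0000)
member 2 (1-2): L=1.8327, (cx,cy)=(0.4431,-0.8965)
member 3 (1-3): L=1.7792, (cx,cy)=(0.9903,-0.1388)
member 4 (2-3): L=1.6886, (cx,cy)=(0.5626,0.8267)
solve A·x = −loads:
  F[0-1] = +3468.9351 N (tension)
  F[0-2] = -417.8859 N (compression)
  F[1-2] = -4031.2693 N (compression)
  F[1-3] = +3238.8292 N (tension)
  F[2-3] = -3917.4932 N (compression)
  Rx@0 = -1003.4800 N
  Ry@0 = -3164.3688 N
  Ry@2 = +6852.6988 N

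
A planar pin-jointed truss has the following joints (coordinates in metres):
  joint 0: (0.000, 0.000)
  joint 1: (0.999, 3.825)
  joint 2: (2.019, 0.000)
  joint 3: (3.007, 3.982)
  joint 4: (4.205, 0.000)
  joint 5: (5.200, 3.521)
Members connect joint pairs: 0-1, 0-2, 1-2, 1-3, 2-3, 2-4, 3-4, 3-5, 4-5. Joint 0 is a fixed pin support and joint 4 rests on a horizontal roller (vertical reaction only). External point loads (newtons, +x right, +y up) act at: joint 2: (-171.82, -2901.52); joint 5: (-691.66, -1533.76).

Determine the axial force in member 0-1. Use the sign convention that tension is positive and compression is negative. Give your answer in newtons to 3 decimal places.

N=6 nodes, M=9 members, R=3 reactions → 2N=12, M+R=12
member 0 (0-1): L=3.9533, (cx,cy)=(0.2527,0.9675)
member 1 (0-2): L=2.0190, (cx,cy)=(1.0000,0.0000)
member 2 (1-2): L=3.9587, (cx,cy)=(0.2577,-0.9662)
member 3 (1-3): L=2.0141, (cx,cy)=(0.9970,0.0779)
member 4 (2-3): L=4.1027, (cx,cy)=(0.2408,0.9706)
member 5 (2-4): L=2.1860, (cx,cy)=(1.0000,0.0000)
member 6 (3-4): L=4.1583, (cx,cy)=(0.2881,-0.9576)
member 7 (3-5): L=2.2409, (cx,cy)=(0.9786,-0.2057)
member 8 (4-5): L=3.6589, (cx,cy)=(0.2719,0.9623)
solve A·x = −loads:
  F[0-1] = -1782.4557 N (compression)
  F[0-2] = -413.0536 N (compression)
  F[1-2] = +1712.7136 N (tension)
  F[1-3] = -894.4503 N (compression)
  F[2-3] = +1284.4358 N (tension)
  F[2-4] = -109.2423 N (compression)
  F[3-4] = -1175.5145 N (compression)
  F[3-5] = -249.0819 N (compression)
  F[4-5] = -1647.0721 N (compression)
  Rx@0 = +863.4800 N
  Ry@0 = +1724.6056 N
  Ry@4 = +2710.6744 N

-1782.456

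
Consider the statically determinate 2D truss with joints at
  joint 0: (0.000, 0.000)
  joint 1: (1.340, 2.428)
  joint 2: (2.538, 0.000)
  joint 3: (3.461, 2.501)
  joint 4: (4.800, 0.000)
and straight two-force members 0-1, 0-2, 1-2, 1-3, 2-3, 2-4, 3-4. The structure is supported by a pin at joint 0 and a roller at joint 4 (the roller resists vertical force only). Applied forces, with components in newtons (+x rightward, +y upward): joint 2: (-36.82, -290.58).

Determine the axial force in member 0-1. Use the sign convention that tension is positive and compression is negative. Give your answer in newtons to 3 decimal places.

-156.406

N=5 nodes, M=7 members, R=3 reactions → 2N=10, M+R=10
member 0 (0-1): L=2.7732, (cx,cy)=(0.4832,0.8755)
member 1 (0-2): L=2.5380, (cx,cy)=(1.0000,0.0000)
member 2 (1-2): L=2.7075, (cx,cy)=(0.4425,-0.8968)
member 3 (1-3): L=2.1223, (cx,cy)=(0.9994,0.0344)
member 4 (2-3): L=2.6659, (cx,cy)=(0.3462,0.9382)
member 5 (2-4): L=2.2620, (cx,cy)=(1.0000,0.0000)
member 6 (3-4): L=2.8369, (cx,cy)=(0.4720,-0.8816)
solve A·x = −loads:
  F[0-1] = -156.4061 N (compression)
  F[0-2] = +38.7541 N (tension)
  F[1-2] = +147.2956 N (tension)
  F[1-3] = -140.8328 N (compression)
  F[2-3] = +168.9371 N (tension)
  F[2-4] = +82.2589 N (tension)
  F[3-4] = -174.2787 N (compression)
  Rx@0 = +36.8200 N
  Ry@0 = +136.9358 N
  Ry@4 = +153.6442 N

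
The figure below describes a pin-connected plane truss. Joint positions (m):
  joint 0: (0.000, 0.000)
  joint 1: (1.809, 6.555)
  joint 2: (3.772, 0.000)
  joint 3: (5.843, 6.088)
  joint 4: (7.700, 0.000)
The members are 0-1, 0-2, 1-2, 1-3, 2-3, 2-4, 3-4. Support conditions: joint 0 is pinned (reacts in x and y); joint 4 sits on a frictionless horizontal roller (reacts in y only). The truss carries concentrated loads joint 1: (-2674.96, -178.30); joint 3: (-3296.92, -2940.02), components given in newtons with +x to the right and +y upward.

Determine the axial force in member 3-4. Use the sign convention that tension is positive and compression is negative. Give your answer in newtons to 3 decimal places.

N=5 nodes, M=7 members, R=3 reactions → 2N=10, M+R=10
member 0 (0-1): L=6.8000, (cx,cy)=(0.2660,0.9640)
member 1 (0-2): L=3.7720, (cx,cy)=(1.0000,0.0000)
member 2 (1-2): L=6.8426, (cx,cy)=(0.2869,-0.9580)
member 3 (1-3): L=4.0609, (cx,cy)=(0.9934,-0.1150)
member 4 (2-3): L=6.4306, (cx,cy)=(0.3221,0.9467)
member 5 (2-4): L=3.9280, (cx,cy)=(1.0000,0.0000)
member 6 (3-4): L=6.3649, (cx,cy)=(0.2918,-0.9565)
solve A·x = −loads:
  F[0-1] = -5943.5229 N (compression)
  F[0-2] = -4390.7368 N (compression)
  F[1-2] = +5865.7874 N (tension)
  F[1-3] = -592.8854 N (compression)
  F[2-3] = -5935.4628 N (compression)
  F[2-4] = -796.4327 N (compression)
  F[3-4] = +2729.7953 N (tension)
  Rx@0 = +5971.8800 N
  Ry@0 = +5729.3499 N
  Ry@4 = -2611.0299 N

2729.795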